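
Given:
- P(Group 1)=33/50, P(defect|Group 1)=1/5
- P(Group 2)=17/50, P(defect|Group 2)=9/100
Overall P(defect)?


P(B) = Σ P(B|Aᵢ)×P(Aᵢ)
  1/5×33/50 = 33/250
  9/100×17/50 = 153/5000
Sum = 813/5000

P(defect) = 813/5000 ≈ 16.26%


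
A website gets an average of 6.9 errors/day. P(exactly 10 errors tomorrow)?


Poisson(λ=6.9): P(X=10) = e^(-λ)×λ^k/k!
= e^(-6.9) × 6.9^10 / 10!
≈ 0.001007785429 × 244619406.065 / 3628800 ≈ 0.067935

P(X=10) ≈ 0.067935 ≈ 6.79%


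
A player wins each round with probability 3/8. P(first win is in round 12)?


Geometric: P(X=12) = (1-p)^(k-1)×p = (5/8)^11×3/8 = 146484375/68719476736

P(X=12) = 146484375/68719476736 ≈ 0.21%


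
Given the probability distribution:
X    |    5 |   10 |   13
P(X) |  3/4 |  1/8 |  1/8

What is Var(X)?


E[X] = 53/8
E[X²] = 419/8
Var(X) = E[X²] - (E[X])² = 419/8 - 2809/64 = 543/64

Var(X) = 543/64 ≈ 8.4844


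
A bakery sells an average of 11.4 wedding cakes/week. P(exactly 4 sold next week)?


Poisson(λ=11.4): P(X=4) = e^(-λ)×λ^k/k!
= e^(-11.4) × 11.4^4 / 4!
≈ 1.119548484e-05 × 16889.6016 / 24 ≈ 0.007879

P(X=4) ≈ 0.007879 ≈ 0.79%


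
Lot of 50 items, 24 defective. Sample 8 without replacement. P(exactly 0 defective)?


Hypergeometric: C(24,0)×C(26,8)/C(50,8)
= 1×1562275/536878650 = 247/84882

P(X=0) = 247/84882 ≈ 0.29%


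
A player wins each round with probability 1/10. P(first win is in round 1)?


Geometric: P(X=1) = (1-p)^(k-1)×p = (9/10)^0×1/10 = 1/10

P(X=1) = 1/10 ≈ 10.00%


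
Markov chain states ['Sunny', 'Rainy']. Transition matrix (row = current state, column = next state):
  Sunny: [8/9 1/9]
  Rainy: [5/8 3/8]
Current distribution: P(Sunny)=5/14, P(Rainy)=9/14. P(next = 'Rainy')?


P(next=Rainy) = Σᵢ P(now=i)×P(i→Rainy)
= 5/14×1/9 + 9/14×3/8
= 5/126 + 27/112 = 283/1008

P = 283/1008 ≈ 0.2808


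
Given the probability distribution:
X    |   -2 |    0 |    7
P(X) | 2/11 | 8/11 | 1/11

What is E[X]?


E[X] = Σ x·P(X=x)
= (-2)×(2/11) + (0)×(8/11) + (7)×(1/11)
= 3/11

E[X] = 3/11


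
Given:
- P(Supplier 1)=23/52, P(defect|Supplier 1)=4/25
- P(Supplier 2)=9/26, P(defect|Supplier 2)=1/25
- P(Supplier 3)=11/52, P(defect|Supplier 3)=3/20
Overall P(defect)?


P(B) = Σ P(B|Aᵢ)×P(Aᵢ)
  4/25×23/52 = 23/325
  1/25×9/26 = 9/650
  3/20×11/52 = 33/1040
Sum = 121/1040

P(defect) = 121/1040 ≈ 11.63%


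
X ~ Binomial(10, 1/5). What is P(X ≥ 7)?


P(X ≥ 7) = Σ P(X=i) for i=7..10
P(X=7) = 1536/1953125
P(X=8) = 144/1953125
P(X=9) = 8/1953125
P(X=10) = 1/9765625
Sum = 8441/9765625

P(X ≥ 7) = 8441/9765625 ≈ 0.09%


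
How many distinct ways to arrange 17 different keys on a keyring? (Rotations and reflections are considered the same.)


Free circular arrangements: rotations and reflections both identified.
(n-1)!/2 = 16!/2 = 20922789888000/2 = 10461394944000

10461394944000


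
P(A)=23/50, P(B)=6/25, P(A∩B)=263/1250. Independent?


P(A)×P(B) = 69/625
P(A∩B) = 263/1250
Not equal → NOT independent

No, not independent


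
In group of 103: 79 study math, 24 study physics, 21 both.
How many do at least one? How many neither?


|A∪B| = 79+24-21 = 82
Neither = 103-82 = 21

At least one: 82; Neither: 21


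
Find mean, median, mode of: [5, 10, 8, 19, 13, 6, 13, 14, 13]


Sorted: [5, 6, 8, 10, 13, 13, 13, 14, 19]
Mean = 101/9
Median = 13
Freq: {5: 1, 10: 1, 8: 1, 19: 1, 13: 3, 6: 1, 14: 1}
Mode: [13]

Mean=101/9, Median=13, Mode=13


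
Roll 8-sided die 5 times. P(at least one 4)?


P(no 4)^5 = (7/8)^5 = 16807/32768
P(≥1) = 1 - 16807/32768 = 15961/32768

P = 15961/32768 ≈ 48.71%


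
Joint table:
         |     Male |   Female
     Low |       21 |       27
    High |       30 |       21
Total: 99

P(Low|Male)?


P(Low|Male) = 21/(21+30) = 21/51 = 7/17

P = 7/17 ≈ 41.18%


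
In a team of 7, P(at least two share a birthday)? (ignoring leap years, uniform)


P(all different) = Π(365-i)/365 for i=0..6
= 0.943764
P(match) = 1 - 0.943764 = 0.056236

P ≈ 0.0562 ≈ 5.62%


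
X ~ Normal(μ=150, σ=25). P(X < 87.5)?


z = (87.5-150)/25 = -2.5
P(Z < -2.5) = 0.0062

P(X < 87.5) ≈ 0.0062


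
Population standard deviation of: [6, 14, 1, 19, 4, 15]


Mean = 59/6
  (6-59/6)²=529/36
  (14-59/6)²=625/36
  (1-59/6)²=2809/36
  (19-59/6)²=3025/36
  (4-59/6)²=1225/36
  (15-59/6)²=961/36
Σ(x-μ)² = 1529/6
σ² = (1529/6)/6 = 1529/36

σ = √(1529/36) ≈ 6.5171


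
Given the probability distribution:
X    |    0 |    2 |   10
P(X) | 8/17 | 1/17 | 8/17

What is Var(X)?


E[X] = 82/17
E[X²] = 804/17
Var(X) = E[X²] - (E[X])² = 804/17 - 6724/289 = 6944/289

Var(X) = 6944/289 ≈ 24.0277


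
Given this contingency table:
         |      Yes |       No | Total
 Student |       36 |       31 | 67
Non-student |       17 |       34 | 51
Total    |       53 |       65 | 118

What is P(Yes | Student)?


P(Yes | Student) = 36/(36+31) = 36/67

P(Yes|Student) = 36/67 ≈ 53.73%


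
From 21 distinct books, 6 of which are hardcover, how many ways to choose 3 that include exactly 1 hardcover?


Choose 1 of the 6 hardcovers and 2 of the other 15 books:
C(6,1)×C(15,2) = 6×105 = 630

630


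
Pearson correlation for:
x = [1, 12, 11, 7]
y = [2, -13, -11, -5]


n=4, Σx=31, Σy=-27, Σxy=-310, Σx²=315, Σy²=319
r = (4×(-310) - 31×(-27))/√((4×315 - 31²)(4×319 - (-27)²))
= -403/√(299×547) = -403/√163553 ≈ -403/404.4169 ≈ -0.9965

r ≈ -0.9965


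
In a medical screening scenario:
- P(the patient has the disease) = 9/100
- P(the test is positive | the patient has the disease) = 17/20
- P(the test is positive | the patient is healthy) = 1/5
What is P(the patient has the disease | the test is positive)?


Using Bayes' theorem:
P(A|B) = P(B|A)·P(A) / P(B)

P(the test is positive) = 17/20 × 9/100 + 1/5 × 91/100
= 153/2000 + 91/500 = 517/2000

P(the patient has the disease|the test is positive) = (153/2000) / (517/2000) = 153/517

P(the patient has the disease|the test is positive) = 153/517 ≈ 29.59%


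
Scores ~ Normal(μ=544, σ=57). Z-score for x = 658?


z = (x - μ)/σ = (658 - 544)/57 = 2.0

z = 2.0


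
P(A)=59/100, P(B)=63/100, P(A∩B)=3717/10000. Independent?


P(A)×P(B) = 3717/10000
P(A∩B) = 3717/10000
Equal ✓ → Independent

Yes, independent


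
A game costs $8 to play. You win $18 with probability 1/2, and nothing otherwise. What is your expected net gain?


E[gain] = (18-8)×1/2 + (-8)×1/2
= 5 - 4 = 1

Expected net gain = $1 ≈ $1.00


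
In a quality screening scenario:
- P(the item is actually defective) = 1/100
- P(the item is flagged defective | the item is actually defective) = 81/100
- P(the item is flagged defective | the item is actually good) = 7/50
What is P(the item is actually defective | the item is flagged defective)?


Using Bayes' theorem:
P(A|B) = P(B|A)·P(A) / P(B)

P(the item is flagged defective) = 81/100 × 1/100 + 7/50 × 99/100
= 81/10000 + 693/5000 = 1467/10000

P(the item is actually defective|the item is flagged defective) = (81/10000) / (1467/10000) = 9/163

P(the item is actually defective|the item is flagged defective) = 9/163 ≈ 5.52%


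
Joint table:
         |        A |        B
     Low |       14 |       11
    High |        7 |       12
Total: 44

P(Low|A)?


P(Low|A) = 14/(14+7) = 14/21 = 2/3

P = 2/3 ≈ 66.67%


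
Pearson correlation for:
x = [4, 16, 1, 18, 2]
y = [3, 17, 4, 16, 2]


n=5, Σx=41, Σy=42, Σxy=580, Σx²=601, Σy²=574
r = (5×580 - 41×42)/√((5×601 - 41²)(5×574 - 42²))
= 1178/√(1324×1106) = 1178/√1464344 ≈ 1178/1210.1008 ≈ 0.9735

r ≈ 0.9735


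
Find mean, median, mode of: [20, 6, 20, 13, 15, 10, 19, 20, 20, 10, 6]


Sorted: [6, 6, 10, 10, 13, 15, 19, 20, 20, 20, 20]
Mean = 159/11
Median = 15
Freq: {20: 4, 6: 2, 13: 1, 15: 1, 10: 2, 19: 1}
Mode: [20]

Mean=159/11, Median=15, Mode=20


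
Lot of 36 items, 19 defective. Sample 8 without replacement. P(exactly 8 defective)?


Hypergeometric: C(19,8)×C(17,0)/C(36,8)
= 75582×1/30260340 = 247/98890

P(X=8) = 247/98890 ≈ 0.25%


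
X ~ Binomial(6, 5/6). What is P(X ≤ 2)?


P(X ≤ 2) = Σ P(X=i) for i=0..2
P(X=0) = 1/46656
P(X=1) = 5/7776
P(X=2) = 125/15552
Sum = 203/23328

P(X ≤ 2) = 203/23328 ≈ 0.87%


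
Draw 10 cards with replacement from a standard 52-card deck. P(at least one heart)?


P(not a heart) = 39/52 = 3/4
P(none in 10 draws) = (3/4)^10 = 59049/1048576
P(≥1 heart) = 1 - 59049/1048576 = 989527/1048576

P = 989527/1048576 ≈ 94.37%


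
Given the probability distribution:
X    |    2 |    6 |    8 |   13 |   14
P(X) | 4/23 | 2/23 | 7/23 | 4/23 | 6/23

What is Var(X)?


E[X] = 212/23
E[X²] = 2388/23
Var(X) = E[X²] - (E[X])² = 2388/23 - 44944/529 = 9980/529

Var(X) = 9980/529 ≈ 18.8658


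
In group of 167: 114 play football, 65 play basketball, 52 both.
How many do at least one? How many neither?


|A∪B| = 114+65-52 = 127
Neither = 167-127 = 40

At least one: 127; Neither: 40


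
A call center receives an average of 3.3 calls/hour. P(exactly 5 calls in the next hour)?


Poisson(λ=3.3): P(X=5) = e^(-λ)×λ^k/k!
= e^(-3.3) × 3.3^5 / 5!
≈ 0.0368831674 × 391.35393 / 120 ≈ 0.120286

P(X=5) ≈ 0.120286 ≈ 12.03%


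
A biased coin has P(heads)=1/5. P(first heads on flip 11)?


Geometric: P(X=11) = (1-p)^(k-1)×p = (4/5)^10×1/5 = 1048576/48828125

P(X=11) = 1048576/48828125 ≈ 2.15%


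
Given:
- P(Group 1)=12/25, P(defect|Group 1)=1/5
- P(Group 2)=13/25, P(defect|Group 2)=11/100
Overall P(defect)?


P(B) = Σ P(B|Aᵢ)×P(Aᵢ)
  1/5×12/25 = 12/125
  11/100×13/25 = 143/2500
Sum = 383/2500

P(defect) = 383/2500 ≈ 15.32%


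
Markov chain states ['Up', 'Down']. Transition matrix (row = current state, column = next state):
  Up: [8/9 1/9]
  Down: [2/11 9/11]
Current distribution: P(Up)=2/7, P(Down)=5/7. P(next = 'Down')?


P(next=Down) = Σᵢ P(now=i)×P(i→Down)
= 2/7×1/9 + 5/7×9/11
= 2/63 + 45/77 = 61/99

P = 61/99 ≈ 0.6162


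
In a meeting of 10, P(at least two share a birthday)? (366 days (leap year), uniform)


P(all different) = Π(366-i)/366 for i=0..9
= 0.883355
P(match) = 1 - 0.883355 = 0.116645

P ≈ 0.1166 ≈ 11.66%


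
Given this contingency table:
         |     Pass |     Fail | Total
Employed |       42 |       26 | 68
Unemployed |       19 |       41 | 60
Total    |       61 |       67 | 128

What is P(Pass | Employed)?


P(Pass | Employed) = 42/(42+26) = 42/68 = 21/34

P(Pass|Employed) = 21/34 ≈ 61.76%


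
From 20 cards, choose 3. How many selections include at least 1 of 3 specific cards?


Complement: C(20,3) - C(17,3) = 1140 - 680 = 460

460


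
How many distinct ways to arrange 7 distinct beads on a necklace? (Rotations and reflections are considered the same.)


Free circular arrangements: rotations and reflections both identified.
(n-1)!/2 = 6!/2 = 720/2 = 360

360


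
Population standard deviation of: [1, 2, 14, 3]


Mean = 20/4 = 5
  (1-5)²=16
  (2-5)²=9
  (14-5)²=81
  (3-5)²=4
Σ(x-μ)² = 110
σ² = 110/4 = 55/2

σ = √(55/2) ≈ 5.2440


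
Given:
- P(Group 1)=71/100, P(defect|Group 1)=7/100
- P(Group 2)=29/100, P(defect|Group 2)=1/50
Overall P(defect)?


P(B) = Σ P(B|Aᵢ)×P(Aᵢ)
  7/100×71/100 = 497/10000
  1/50×29/100 = 29/5000
Sum = 111/2000

P(defect) = 111/2000 ≈ 5.55%


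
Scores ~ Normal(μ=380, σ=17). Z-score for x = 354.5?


z = (x - μ)/σ = (354.5 - 380)/17 = -1.5

z = -1.5


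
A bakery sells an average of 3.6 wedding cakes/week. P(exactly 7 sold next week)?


Poisson(λ=3.6): P(X=7) = e^(-λ)×λ^k/k!
= e^(-3.6) × 3.6^7 / 7!
≈ 0.02732372245 × 7836.4164096 / 5040 ≈ 0.042484

P(X=7) ≈ 0.042484 ≈ 4.25%


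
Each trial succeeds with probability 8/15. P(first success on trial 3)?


Geometric: P(X=3) = (1-p)^(k-1)×p = (7/15)^2×8/15 = 392/3375

P(X=3) = 392/3375 ≈ 11.61%


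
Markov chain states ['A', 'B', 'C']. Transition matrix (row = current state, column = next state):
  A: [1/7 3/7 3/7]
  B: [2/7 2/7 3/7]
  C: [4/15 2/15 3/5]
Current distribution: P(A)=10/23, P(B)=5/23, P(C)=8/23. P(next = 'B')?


P(next=B) = Σᵢ P(now=i)×P(i→B)
= 10/23×3/7 + 5/23×2/7 + 8/23×2/15
= 30/161 + 10/161 + 16/345 = 712/2415

P = 712/2415 ≈ 0.2948


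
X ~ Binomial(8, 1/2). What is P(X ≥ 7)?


P(X ≥ 7) = Σ P(X=i) for i=7..8
P(X=7) = 1/32
P(X=8) = 1/256
Sum = 9/256

P(X ≥ 7) = 9/256 ≈ 3.52%


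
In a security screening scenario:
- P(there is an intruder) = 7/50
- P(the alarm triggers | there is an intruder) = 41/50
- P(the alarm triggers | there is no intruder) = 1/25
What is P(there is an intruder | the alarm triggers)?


Using Bayes' theorem:
P(A|B) = P(B|A)·P(A) / P(B)

P(the alarm triggers) = 41/50 × 7/50 + 1/25 × 43/50
= 287/2500 + 43/1250 = 373/2500

P(there is an intruder|the alarm triggers) = (287/2500) / (373/2500) = 287/373

P(there is an intruder|the alarm triggers) = 287/373 ≈ 76.94%


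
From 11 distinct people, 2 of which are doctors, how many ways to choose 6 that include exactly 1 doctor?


Choose 1 of the 2 doctors and 5 of the other 9 people:
C(2,1)×C(9,5) = 2×126 = 252

252


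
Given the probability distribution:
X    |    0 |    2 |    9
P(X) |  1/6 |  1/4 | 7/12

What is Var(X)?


E[X] = 23/4
E[X²] = 193/4
Var(X) = E[X²] - (E[X])² = 193/4 - 529/16 = 243/16

Var(X) = 243/16 ≈ 15.1875


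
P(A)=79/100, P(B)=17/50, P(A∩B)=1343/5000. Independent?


P(A)×P(B) = 1343/5000
P(A∩B) = 1343/5000
Equal ✓ → Independent

Yes, independent


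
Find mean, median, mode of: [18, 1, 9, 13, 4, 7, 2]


Sorted: [1, 2, 4, 7, 9, 13, 18]
Mean = 54/7
Median = 7
Freq: {18: 1, 1: 1, 9: 1, 13: 1, 4: 1, 7: 1, 2: 1}
Mode: No mode

Mean=54/7, Median=7, Mode=No mode


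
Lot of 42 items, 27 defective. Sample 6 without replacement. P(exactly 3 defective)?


Hypergeometric: C(27,3)×C(15,3)/C(42,6)
= 2925×455/5245786 = 14625/57646

P(X=3) = 14625/57646 ≈ 25.37%


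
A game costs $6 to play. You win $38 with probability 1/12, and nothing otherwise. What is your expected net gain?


E[gain] = (38-6)×1/12 + (-6)×11/12
= 8/3 - 11/2 = -17/6

Expected net gain = $-17/6 ≈ $-2.83


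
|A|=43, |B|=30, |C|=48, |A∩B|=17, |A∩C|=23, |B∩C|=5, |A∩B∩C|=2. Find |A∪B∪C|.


|A∪B∪C| = 43+30+48-17-23-5+2 = 78

|A∪B∪C| = 78


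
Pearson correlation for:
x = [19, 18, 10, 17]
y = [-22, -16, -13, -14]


n=4, Σx=64, Σy=-65, Σxy=-1074, Σx²=1074, Σy²=1105
r = (4×(-1074) - 64×(-65))/√((4×1074 - 64²)(4×1105 - (-65)²))
= -136/√(200×195) = -136/√39000 ≈ -136/197.4842 ≈ -0.6887

r ≈ -0.6887


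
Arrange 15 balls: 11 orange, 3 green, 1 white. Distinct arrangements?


15!/(11!×3!×1!) = 5460

5460


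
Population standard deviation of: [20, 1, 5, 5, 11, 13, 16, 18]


Mean = 89/8
  (20-89/8)²=5041/64
  (1-89/8)²=6561/64
  (5-89/8)²=2401/64
  (5-89/8)²=2401/64
  (11-89/8)²=1/64
  (13-89/8)²=225/64
  (16-89/8)²=1521/64
  (18-89/8)²=3025/64
Σ(x-μ)² = 2647/8
σ² = (2647/8)/8 = 2647/64

σ = √(2647/64) ≈ 6.4311


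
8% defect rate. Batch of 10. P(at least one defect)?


P(all good) = (23/25)^10 = 41426511213649/95367431640625
P(≥1 defect) = 53940920426976/95367431640625

P = 53940920426976/95367431640625 ≈ 56.56%


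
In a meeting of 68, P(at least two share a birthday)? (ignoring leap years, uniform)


P(all different) = Π(365-i)/365 for i=0..67
= 0.001274
P(match) = 1 - 0.001274 = 0.998726

P ≈ 0.9987 ≈ 99.87%


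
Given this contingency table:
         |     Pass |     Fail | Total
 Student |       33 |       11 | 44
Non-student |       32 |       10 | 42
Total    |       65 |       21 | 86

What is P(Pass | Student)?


P(Pass | Student) = 33/(33+11) = 33/44 = 3/4

P(Pass|Student) = 3/4 ≈ 75.00%


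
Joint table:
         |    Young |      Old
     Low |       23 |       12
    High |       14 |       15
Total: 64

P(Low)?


P(Low) = (23+12)/64 = 35/64

P(Low) = 35/64 ≈ 54.69%


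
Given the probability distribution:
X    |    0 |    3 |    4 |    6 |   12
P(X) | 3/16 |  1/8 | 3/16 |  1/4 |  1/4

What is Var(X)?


E[X] = 45/8
E[X²] = 393/8
Var(X) = E[X²] - (E[X])² = 393/8 - 2025/64 = 1119/64

Var(X) = 1119/64 ≈ 17.4844


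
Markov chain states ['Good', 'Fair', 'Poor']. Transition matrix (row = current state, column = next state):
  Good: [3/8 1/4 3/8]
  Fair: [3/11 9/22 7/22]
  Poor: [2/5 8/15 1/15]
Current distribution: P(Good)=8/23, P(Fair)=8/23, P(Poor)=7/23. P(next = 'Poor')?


P(next=Poor) = Σᵢ P(now=i)×P(i→Poor)
= 8/23×3/8 + 8/23×7/22 + 7/23×1/15
= 3/23 + 28/253 + 7/345 = 992/3795

P = 992/3795 ≈ 0.2614


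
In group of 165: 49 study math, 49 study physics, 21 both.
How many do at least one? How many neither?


|A∪B| = 49+49-21 = 77
Neither = 165-77 = 88

At least one: 77; Neither: 88


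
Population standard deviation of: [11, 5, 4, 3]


Mean = 23/4
  (11-23/4)²=441/16
  (5-23/4)²=9/16
  (4-23/4)²=49/16
  (3-23/4)²=121/16
Σ(x-μ)² = 155/4
σ² = (155/4)/4 = 155/16

σ = √(155/16) ≈ 3.1125


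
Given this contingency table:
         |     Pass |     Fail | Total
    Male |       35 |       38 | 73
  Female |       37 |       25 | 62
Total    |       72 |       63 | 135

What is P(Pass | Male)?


P(Pass | Male) = 35/(35+38) = 35/73

P(Pass|Male) = 35/73 ≈ 47.95%


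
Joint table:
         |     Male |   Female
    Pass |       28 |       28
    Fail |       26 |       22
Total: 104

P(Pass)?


P(Pass) = (28+28)/104 = 56/104 = 7/13

P(Pass) = 7/13 ≈ 53.85%


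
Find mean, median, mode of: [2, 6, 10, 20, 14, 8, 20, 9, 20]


Sorted: [2, 6, 8, 9, 10, 14, 20, 20, 20]
Mean = 109/9
Median = 10
Freq: {2: 1, 6: 1, 10: 1, 20: 3, 14: 1, 8: 1, 9: 1}
Mode: [20]

Mean=109/9, Median=10, Mode=20


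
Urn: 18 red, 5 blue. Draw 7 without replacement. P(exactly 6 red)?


Hypergeometric: C(18,6)×C(5,1)/C(23,7)
= 18564×5/245157 = 1820/4807

P(X=6) = 1820/4807 ≈ 37.86%


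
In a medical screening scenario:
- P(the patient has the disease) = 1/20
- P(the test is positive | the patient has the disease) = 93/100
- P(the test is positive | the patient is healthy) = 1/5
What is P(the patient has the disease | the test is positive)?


Using Bayes' theorem:
P(A|B) = P(B|A)·P(A) / P(B)

P(the test is positive) = 93/100 × 1/20 + 1/5 × 19/20
= 93/2000 + 19/100 = 473/2000

P(the patient has the disease|the test is positive) = (93/2000) / (473/2000) = 93/473

P(the patient has the disease|the test is positive) = 93/473 ≈ 19.66%


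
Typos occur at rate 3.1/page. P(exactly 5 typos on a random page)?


Poisson(λ=3.1): P(X=5) = e^(-λ)×λ^k/k!
= e^(-3.1) × 3.1^5 / 5!
≈ 0.04504920239 × 286.29151 / 120 ≈ 0.107477

P(X=5) ≈ 0.107477 ≈ 10.75%


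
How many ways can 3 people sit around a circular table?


Circular arrangements of 3 distinct objects: fix one position to break rotational symmetry.
(n-1)! = 2! = 2

2


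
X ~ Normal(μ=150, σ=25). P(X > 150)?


z = (150-150)/25 = 0.0
P(X > 150) = 1 - P(Z ≤ 0.0) = 1 - 0.5000 = 0.5000

P(X > 150) ≈ 0.5000


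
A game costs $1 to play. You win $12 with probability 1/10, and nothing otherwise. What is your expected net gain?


E[gain] = (12-1)×1/10 + (-1)×9/10
= 11/10 - 9/10 = 1/5

Expected net gain = $1/5 ≈ $0.20


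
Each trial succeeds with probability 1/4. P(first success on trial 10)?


Geometric: P(X=10) = (1-p)^(k-1)×p = (3/4)^9×1/4 = 19683/1048576

P(X=10) = 19683/1048576 ≈ 1.88%


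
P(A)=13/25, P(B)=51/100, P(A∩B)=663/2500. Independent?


P(A)×P(B) = 663/2500
P(A∩B) = 663/2500
Equal ✓ → Independent

Yes, independent


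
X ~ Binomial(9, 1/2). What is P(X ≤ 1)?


P(X ≤ 1) = Σ P(X=i) for i=0..1
P(X=0) = 1/512
P(X=1) = 9/512
Sum = 5/256

P(X ≤ 1) = 5/256 ≈ 1.95%


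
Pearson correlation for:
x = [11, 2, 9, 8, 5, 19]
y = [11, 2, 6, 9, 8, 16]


n=6, Σx=54, Σy=52, Σxy=595, Σx²=656, Σy²=562
r = (6×595 - 54×52)/√((6×656 - 54²)(6×562 - 52²))
= 762/√(1020×668) = 762/√681360 ≈ 762/825.4453 ≈ 0.9231

r ≈ 0.9231


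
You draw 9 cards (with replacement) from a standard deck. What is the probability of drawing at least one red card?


P(not a red card) = 26/52 = 1/2
P(none in 9 draws) = (1/2)^9 = 1/512
P(≥1 red card) = 1 - 1/512 = 511/512

P = 511/512 ≈ 99.80%


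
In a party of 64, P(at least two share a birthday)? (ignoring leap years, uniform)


P(all different) = Π(365-i)/365 for i=0..63
= 0.002810
P(match) = 1 - 0.002810 = 0.997190

P ≈ 0.9972 ≈ 99.72%


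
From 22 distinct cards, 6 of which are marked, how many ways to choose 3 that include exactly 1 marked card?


Choose 1 of the 6 marked cards and 2 of the other 16 cards:
C(6,1)×C(16,2) = 6×120 = 720

720


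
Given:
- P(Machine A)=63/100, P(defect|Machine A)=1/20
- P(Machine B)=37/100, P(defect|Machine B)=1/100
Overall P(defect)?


P(B) = Σ P(B|Aᵢ)×P(Aᵢ)
  1/20×63/100 = 63/2000
  1/100×37/100 = 37/10000
Sum = 22/625

P(defect) = 22/625 ≈ 3.52%


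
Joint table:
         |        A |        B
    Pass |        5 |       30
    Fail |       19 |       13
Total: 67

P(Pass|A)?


P(Pass|A) = 5/(5+19) = 5/24

P = 5/24 ≈ 20.83%


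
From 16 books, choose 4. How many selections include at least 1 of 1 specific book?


Complement: C(16,4) - C(15,4) = 1820 - 1365 = 455

455


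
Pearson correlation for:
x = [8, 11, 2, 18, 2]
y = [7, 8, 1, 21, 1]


n=5, Σx=41, Σy=38, Σxy=526, Σx²=517, Σy²=556
r = (5×526 - 41×38)/√((5×517 - 41²)(5×556 - 38²))
= 1072/√(904×1336) = 1072/√1207744 ≈ 1072/1098.9741 ≈ 0.9755

r ≈ 0.9755


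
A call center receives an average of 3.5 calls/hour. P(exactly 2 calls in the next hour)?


Poisson(λ=3.5): P(X=2) = e^(-λ)×λ^k/k!
= e^(-3.5) × 3.5^2 / 2!
≈ 0.03019738342 × 12.25 / 2 ≈ 0.184959

P(X=2) ≈ 0.184959 ≈ 18.50%


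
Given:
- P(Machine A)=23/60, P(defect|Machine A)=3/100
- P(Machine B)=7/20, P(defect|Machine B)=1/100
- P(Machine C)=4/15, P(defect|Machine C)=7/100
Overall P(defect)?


P(B) = Σ P(B|Aᵢ)×P(Aᵢ)
  3/100×23/60 = 23/2000
  1/100×7/20 = 7/2000
  7/100×4/15 = 7/375
Sum = 101/3000

P(defect) = 101/3000 ≈ 3.37%


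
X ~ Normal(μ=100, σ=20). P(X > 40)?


z = (40-100)/20 = -3.0
P(X > 40) = 1 - P(Z ≤ -3.0) = 1 - 0.0013 = 0.9987

P(X > 40) ≈ 0.9987


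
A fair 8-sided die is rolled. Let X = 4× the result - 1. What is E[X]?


E[die] = (1+8)/2 = 9/2
E[X] = 4×9/2 - 1 = 17

E[X] = 17


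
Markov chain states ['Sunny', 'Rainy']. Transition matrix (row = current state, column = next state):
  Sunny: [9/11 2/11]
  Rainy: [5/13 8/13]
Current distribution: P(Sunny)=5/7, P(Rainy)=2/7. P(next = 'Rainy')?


P(next=Rainy) = Σᵢ P(now=i)×P(i→Rainy)
= 5/7×2/11 + 2/7×8/13
= 10/77 + 16/91 = 306/1001

P = 306/1001 ≈ 0.3057


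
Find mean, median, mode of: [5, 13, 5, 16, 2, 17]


Sorted: [2, 5, 5, 13, 16, 17]
Mean = 58/6 = 29/3
Median = 9
Freq: {5: 2, 13: 1, 16: 1, 2: 1, 17: 1}
Mode: [5]

Mean=29/3, Median=9, Mode=5


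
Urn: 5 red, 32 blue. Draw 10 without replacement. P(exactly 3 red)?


Hypergeometric: C(5,3)×C(32,7)/C(37,10)
= 10×3365856/348330136 = 4680/48433

P(X=3) = 4680/48433 ≈ 9.66%


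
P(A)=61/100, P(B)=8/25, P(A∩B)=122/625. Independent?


P(A)×P(B) = 122/625
P(A∩B) = 122/625
Equal ✓ → Independent

Yes, independent


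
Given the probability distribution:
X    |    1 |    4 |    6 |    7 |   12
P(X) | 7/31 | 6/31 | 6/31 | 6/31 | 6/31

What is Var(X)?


E[X] = 181/31
E[X²] = 1477/31
Var(X) = E[X²] - (E[X])² = 1477/31 - 32761/961 = 13026/961

Var(X) = 13026/961 ≈ 13.5546


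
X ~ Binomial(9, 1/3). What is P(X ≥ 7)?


P(X ≥ 7) = Σ P(X=i) for i=7..9
P(X=7) = 16/2187
P(X=8) = 2/2187
P(X=9) = 1/19683
Sum = 163/19683

P(X ≥ 7) = 163/19683 ≈ 0.83%


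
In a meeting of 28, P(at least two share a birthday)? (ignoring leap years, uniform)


P(all different) = Π(365-i)/365 for i=0..27
= 0.345539
P(match) = 1 - 0.345539 = 0.654461

P ≈ 0.6545 ≈ 65.45%


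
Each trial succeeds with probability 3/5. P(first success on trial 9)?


Geometric: P(X=9) = (1-p)^(k-1)×p = (2/5)^8×3/5 = 768/1953125

P(X=9) = 768/1953125 ≈ 0.04%


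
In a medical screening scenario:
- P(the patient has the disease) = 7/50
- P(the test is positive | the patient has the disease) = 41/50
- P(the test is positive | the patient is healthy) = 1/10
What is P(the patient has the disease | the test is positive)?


Using Bayes' theorem:
P(A|B) = P(B|A)·P(A) / P(B)

P(the test is positive) = 41/50 × 7/50 + 1/10 × 43/50
= 287/2500 + 43/500 = 251/1250

P(the patient has the disease|the test is positive) = (287/2500) / (251/1250) = 287/502

P(the patient has the disease|the test is positive) = 287/502 ≈ 57.17%


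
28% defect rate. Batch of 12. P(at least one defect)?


P(all good) = (18/25)^12 = 1156831381426176/59604644775390625
P(≥1 defect) = 58447813393964449/59604644775390625

P = 58447813393964449/59604644775390625 ≈ 98.06%


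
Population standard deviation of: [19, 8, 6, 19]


Mean = 52/4 = 13
  (19-13)²=36
  (8-13)²=25
  (6-13)²=49
  (19-13)²=36
Σ(x-μ)² = 146
σ² = 146/4 = 73/2

σ = √(73/2) ≈ 6.0415


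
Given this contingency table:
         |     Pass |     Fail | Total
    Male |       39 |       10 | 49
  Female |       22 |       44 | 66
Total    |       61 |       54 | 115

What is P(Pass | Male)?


P(Pass | Male) = 39/(39+10) = 39/49

P(Pass|Male) = 39/49 ≈ 79.59%


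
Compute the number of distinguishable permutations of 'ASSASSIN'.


Letters: 8, freq: {'A': 2, 'S': 4, 'I': 1, 'N': 1}
8!/(2!×4!×1!×1!) = 40320/48 = 840

840


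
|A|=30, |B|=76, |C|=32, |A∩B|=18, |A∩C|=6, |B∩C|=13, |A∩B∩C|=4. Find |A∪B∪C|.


|A∪B∪C| = 30+76+32-18-6-13+4 = 105

|A∪B∪C| = 105


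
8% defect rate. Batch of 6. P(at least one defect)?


P(all good) = (23/25)^6 = 148035889/244140625
P(≥1 defect) = 96104736/244140625

P = 96104736/244140625 ≈ 39.36%


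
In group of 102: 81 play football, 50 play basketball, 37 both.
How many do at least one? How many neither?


|A∪B| = 81+50-37 = 94
Neither = 102-94 = 8

At least one: 94; Neither: 8


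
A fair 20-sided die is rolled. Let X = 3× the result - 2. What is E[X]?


E[die] = (1+20)/2 = 21/2
E[X] = 3×21/2 - 2 = 59/2

E[X] = 59/2


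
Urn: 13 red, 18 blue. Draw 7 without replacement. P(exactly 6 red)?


Hypergeometric: C(13,6)×C(18,1)/C(31,7)
= 1716×18/2629575 = 264/22475

P(X=6) = 264/22475 ≈ 1.17%


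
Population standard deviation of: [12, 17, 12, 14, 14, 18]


Mean = 87/6 = 29/2
  (12-29/2)²=25/4
  (17-29/2)²=25/4
  (12-29/2)²=25/4
  (14-29/2)²=1/4
  (14-29/2)²=1/4
  (18-29/2)²=49/4
Σ(x-μ)² = 63/2
σ² = (63/2)/6 = 21/4

σ = √(21/4) ≈ 2.2913


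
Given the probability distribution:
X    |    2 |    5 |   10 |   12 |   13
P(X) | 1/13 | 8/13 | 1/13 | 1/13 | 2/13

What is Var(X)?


E[X] = 90/13
E[X²] = 786/13
Var(X) = E[X²] - (E[X])² = 786/13 - 8100/169 = 2118/169

Var(X) = 2118/169 ≈ 12.5325


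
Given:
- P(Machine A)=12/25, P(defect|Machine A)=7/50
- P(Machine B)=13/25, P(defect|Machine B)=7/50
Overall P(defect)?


P(B) = Σ P(B|Aᵢ)×P(Aᵢ)
  7/50×12/25 = 42/625
  7/50×13/25 = 91/1250
Sum = 7/50

P(defect) = 7/50 ≈ 14.00%


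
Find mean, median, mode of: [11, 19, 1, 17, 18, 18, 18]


Sorted: [1, 11, 17, 18, 18, 18, 19]
Mean = 102/7
Median = 18
Freq: {11: 1, 19: 1, 1: 1, 17: 1, 18: 3}
Mode: [18]

Mean=102/7, Median=18, Mode=18


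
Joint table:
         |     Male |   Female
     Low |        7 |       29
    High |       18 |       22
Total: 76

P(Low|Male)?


P(Low|Male) = 7/(7+18) = 7/25

P = 7/25 ≈ 28.00%


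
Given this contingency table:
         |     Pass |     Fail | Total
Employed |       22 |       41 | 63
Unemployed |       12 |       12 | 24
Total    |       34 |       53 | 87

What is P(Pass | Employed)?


P(Pass | Employed) = 22/(22+41) = 22/63

P(Pass|Employed) = 22/63 ≈ 34.92%


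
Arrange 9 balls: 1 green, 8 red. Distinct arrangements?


9!/(1!×8!) = 9

9


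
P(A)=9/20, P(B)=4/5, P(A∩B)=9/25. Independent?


P(A)×P(B) = 9/25
P(A∩B) = 9/25
Equal ✓ → Independent

Yes, independent


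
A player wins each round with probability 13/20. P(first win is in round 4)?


Geometric: P(X=4) = (1-p)^(k-1)×p = (7/20)^3×13/20 = 4459/160000

P(X=4) = 4459/160000 ≈ 2.79%


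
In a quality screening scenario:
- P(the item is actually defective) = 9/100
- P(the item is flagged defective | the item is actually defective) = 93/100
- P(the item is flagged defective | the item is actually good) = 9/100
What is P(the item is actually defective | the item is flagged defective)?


Using Bayes' theorem:
P(A|B) = P(B|A)·P(A) / P(B)

P(the item is flagged defective) = 93/100 × 9/100 + 9/100 × 91/100
= 837/10000 + 819/10000 = 207/1250

P(the item is actually defective|the item is flagged defective) = (837/10000) / (207/1250) = 93/184

P(the item is actually defective|the item is flagged defective) = 93/184 ≈ 50.54%


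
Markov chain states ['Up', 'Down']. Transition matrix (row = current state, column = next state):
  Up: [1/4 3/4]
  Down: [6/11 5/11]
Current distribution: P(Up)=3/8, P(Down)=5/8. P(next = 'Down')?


P(next=Down) = Σᵢ P(now=i)×P(i→Down)
= 3/8×3/4 + 5/8×5/11
= 9/32 + 25/88 = 199/352

P = 199/352 ≈ 0.5653


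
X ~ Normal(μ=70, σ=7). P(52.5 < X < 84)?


z₁=(52.5-70)/7=-2.5, z₂=(84-70)/7=2.0
P = Φ(2.0) - Φ(-2.5) = 0.977250 - 0.006210 = 0.971040 ≈ 0.9710

P(52.5 < X < 84) ≈ 0.9710


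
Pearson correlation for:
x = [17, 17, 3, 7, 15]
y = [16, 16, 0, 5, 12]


n=5, Σx=59, Σy=49, Σxy=759, Σx²=861, Σy²=681
r = (5×759 - 59×49)/√((5×861 - 59²)(5×681 - 49²))
= 904/√(824×1004) = 904/√827296 ≈ 904/909.5581 ≈ 0.9939

r ≈ 0.9939


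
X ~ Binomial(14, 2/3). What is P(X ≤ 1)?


P(X ≤ 1) = Σ P(X=i) for i=0..1
P(X=0) = 1/4782969
P(X=1) = 28/4782969
Sum = 29/4782969

P(X ≤ 1) = 29/4782969 ≈ 0.00%


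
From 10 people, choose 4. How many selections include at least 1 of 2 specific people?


Complement: C(10,4) - C(8,4) = 210 - 70 = 140

140


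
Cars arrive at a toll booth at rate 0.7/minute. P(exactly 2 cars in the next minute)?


Poisson(λ=0.7): P(X=2) = e^(-λ)×λ^k/k!
= e^(-0.7) × 0.7^2 / 2!
≈ 0.4965853038 × 0.49 / 2 ≈ 0.121663

P(X=2) ≈ 0.121663 ≈ 12.17%


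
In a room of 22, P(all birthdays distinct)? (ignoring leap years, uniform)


P(all different) = Π(365-i)/365 for i=0..21
= (365/365)×(364/365)×...×(344/365)
= 0.524305

P ≈ 0.5243 ≈ 52.43%


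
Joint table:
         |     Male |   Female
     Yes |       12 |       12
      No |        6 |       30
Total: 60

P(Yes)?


P(Yes) = (12+12)/60 = 24/60 = 2/5

P(Yes) = 2/5 ≈ 40.00%


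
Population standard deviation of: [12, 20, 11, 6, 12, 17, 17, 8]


Mean = 103/8
  (12-103/8)²=49/64
  (20-103/8)²=3249/64
  (11-103/8)²=225/64
  (6-103/8)²=3025/64
  (12-103/8)²=49/64
  (17-103/8)²=1089/64
  (17-103/8)²=1089/64
  (8-103/8)²=1521/64
Σ(x-μ)² = 1287/8
σ² = (1287/8)/8 = 1287/64

σ = √(1287/64) ≈ 4.4843


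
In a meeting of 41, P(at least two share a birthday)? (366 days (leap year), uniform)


P(all different) = Π(366-i)/366 for i=0..40
= 0.097493
P(match) = 1 - 0.097493 = 0.902507

P ≈ 0.9025 ≈ 90.25%


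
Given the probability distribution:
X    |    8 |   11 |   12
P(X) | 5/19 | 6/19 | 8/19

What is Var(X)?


E[X] = 202/19
E[X²] = 2198/19
Var(X) = E[X²] - (E[X])² = 2198/19 - 40804/361 = 958/361

Var(X) = 958/361 ≈ 2.6537


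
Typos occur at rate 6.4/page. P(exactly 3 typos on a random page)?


Poisson(λ=6.4): P(X=3) = e^(-λ)×λ^k/k!
= e^(-6.4) × 6.4^3 / 3!
≈ 0.001661557273 × 262.144 / 6 ≈ 0.072595

P(X=3) ≈ 0.072595 ≈ 7.26%


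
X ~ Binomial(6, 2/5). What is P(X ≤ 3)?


P(X ≤ 3) = Σ P(X=i) for i=0..3
P(X=0) = 729/15625
P(X=1) = 2916/15625
P(X=2) = 972/3125
P(X=3) = 864/3125
Sum = 513/625

P(X ≤ 3) = 513/625 ≈ 82.08%


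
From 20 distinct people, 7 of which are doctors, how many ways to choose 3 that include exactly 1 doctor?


Choose 1 of the 7 doctors and 2 of the other 13 people:
C(7,1)×C(13,2) = 7×78 = 546

546


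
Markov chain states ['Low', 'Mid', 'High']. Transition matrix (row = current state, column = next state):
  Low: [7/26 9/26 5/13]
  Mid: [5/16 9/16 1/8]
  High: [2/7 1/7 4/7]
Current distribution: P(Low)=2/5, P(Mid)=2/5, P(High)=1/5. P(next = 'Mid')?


P(next=Mid) = Σᵢ P(now=i)×P(i→Mid)
= 2/5×9/26 + 2/5×9/16 + 1/5×1/7
= 9/65 + 9/40 + 1/35 = 1427/3640

P = 1427/3640 ≈ 0.3920


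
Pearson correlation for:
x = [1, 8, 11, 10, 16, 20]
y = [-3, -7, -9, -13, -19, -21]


n=6, Σx=66, Σy=-72, Σxy=-1012, Σx²=942, Σy²=1110
r = (6×(-1012) - 66×(-72))/√((6×942 - 66²)(6×1110 - (-72)²))
= -1320/√(1296×1476) = -1320/√1912896 ≈ -1320/1383.0748 ≈ -0.9544

r ≈ -0.9544


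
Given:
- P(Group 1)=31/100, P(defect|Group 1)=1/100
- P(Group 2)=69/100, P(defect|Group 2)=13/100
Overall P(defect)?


P(B) = Σ P(B|Aᵢ)×P(Aᵢ)
  1/100×31/100 = 31/10000
  13/100×69/100 = 897/10000
Sum = 58/625

P(defect) = 58/625 ≈ 9.28%


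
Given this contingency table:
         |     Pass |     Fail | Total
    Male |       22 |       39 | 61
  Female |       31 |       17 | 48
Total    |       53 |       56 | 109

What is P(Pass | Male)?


P(Pass | Male) = 22/(22+39) = 22/61

P(Pass|Male) = 22/61 ≈ 36.07%


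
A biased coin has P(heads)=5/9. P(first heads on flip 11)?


Geometric: P(X=11) = (1-p)^(k-1)×p = (4/9)^10×5/9 = 5242880/31381059609

P(X=11) = 5242880/31381059609 ≈ 0.02%


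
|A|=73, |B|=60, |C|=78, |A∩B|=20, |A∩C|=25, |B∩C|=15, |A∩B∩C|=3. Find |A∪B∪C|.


|A∪B∪C| = 73+60+78-20-25-15+3 = 154

|A∪B∪C| = 154


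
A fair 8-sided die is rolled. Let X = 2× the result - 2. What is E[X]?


E[die] = (1+8)/2 = 9/2
E[X] = 2×9/2 - 2 = 7

E[X] = 7


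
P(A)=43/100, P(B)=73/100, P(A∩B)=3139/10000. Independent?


P(A)×P(B) = 3139/10000
P(A∩B) = 3139/10000
Equal ✓ → Independent

Yes, independent


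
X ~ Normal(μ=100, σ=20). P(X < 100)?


z = (100-100)/20 = 0.0
P(Z < 0.0) = 0.5000

P(X < 100) ≈ 0.5000


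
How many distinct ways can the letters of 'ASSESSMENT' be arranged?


Letters: 10, freq: {'A': 1, 'S': 4, 'E': 2, 'M': 1, 'N': 1, 'T': 1}
10!/(1!×4!×2!×1!×1!×1!) = 3628800/48 = 75600

75600


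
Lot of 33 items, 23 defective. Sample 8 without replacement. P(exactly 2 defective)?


Hypergeometric: C(23,2)×C(10,6)/C(33,8)
= 253×210/13884156 = 805/210366

P(X=2) = 805/210366 ≈ 0.38%


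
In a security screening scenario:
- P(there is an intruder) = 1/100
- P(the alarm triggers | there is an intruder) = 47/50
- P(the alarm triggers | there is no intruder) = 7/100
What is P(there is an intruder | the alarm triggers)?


Using Bayes' theorem:
P(A|B) = P(B|A)·P(A) / P(B)

P(the alarm triggers) = 47/50 × 1/100 + 7/100 × 99/100
= 47/5000 + 693/10000 = 787/10000

P(there is an intruder|the alarm triggers) = (47/5000) / (787/10000) = 94/787

P(there is an intruder|the alarm triggers) = 94/787 ≈ 11.94%


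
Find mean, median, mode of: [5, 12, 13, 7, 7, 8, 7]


Sorted: [5, 7, 7, 7, 8, 12, 13]
Mean = 59/7
Median = 7
Freq: {5: 1, 12: 1, 13: 1, 7: 3, 8: 1}
Mode: [7]

Mean=59/7, Median=7, Mode=7


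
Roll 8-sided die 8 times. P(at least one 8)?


P(no 8)^8 = (7/8)^8 = 5764801/16777216
P(≥1) = 1 - 5764801/16777216 = 11012415/16777216

P = 11012415/16777216 ≈ 65.64%


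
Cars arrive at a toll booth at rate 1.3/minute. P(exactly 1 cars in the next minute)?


Poisson(λ=1.3): P(X=1) = e^(-λ)×λ^k/k!
= e^(-1.3) × 1.3^1 / 1!
≈ 0.272531793 × 1.3 / 1 ≈ 0.354291

P(X=1) ≈ 0.354291 ≈ 35.43%


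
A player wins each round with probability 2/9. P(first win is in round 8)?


Geometric: P(X=8) = (1-p)^(k-1)×p = (7/9)^7×2/9 = 1647086/43046721

P(X=8) = 1647086/43046721 ≈ 3.83%


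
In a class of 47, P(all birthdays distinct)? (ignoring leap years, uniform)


P(all different) = Π(365-i)/365 for i=0..46
= (365/365)×(364/365)×...×(319/365)
= 0.045226

P ≈ 0.0452 ≈ 4.52%


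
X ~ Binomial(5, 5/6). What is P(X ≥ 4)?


P(X ≥ 4) = Σ P(X=i) for i=4..5
P(X=4) = 3125/7776
P(X=5) = 3125/7776
Sum = 3125/3888

P(X ≥ 4) = 3125/3888 ≈ 80.38%


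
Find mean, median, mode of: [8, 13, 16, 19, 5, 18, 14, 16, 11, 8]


Sorted: [5, 8, 8, 11, 13, 14, 16, 16, 18, 19]
Mean = 128/10 = 64/5
Median = 27/2
Freq: {8: 2, 13: 1, 16: 2, 19: 1, 5: 1, 18: 1, 14: 1, 11: 1}
Mode: [8, 16]

Mean=64/5, Median=27/2, Mode=[8, 16]


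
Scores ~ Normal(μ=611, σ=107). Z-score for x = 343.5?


z = (x - μ)/σ = (343.5 - 611)/107 = -2.5

z = -2.5


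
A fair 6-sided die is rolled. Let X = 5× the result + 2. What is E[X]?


E[die] = (1+6)/2 = 7/2
E[X] = 5×7/2 + 2 = 39/2

E[X] = 39/2


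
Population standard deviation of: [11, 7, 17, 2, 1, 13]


Mean = 51/6 = 17/2
  (11-17/2)²=25/4
  (7-17/2)²=9/4
  (17-17/2)²=289/4
  (2-17/2)²=169/4
  (1-17/2)²=225/4
  (13-17/2)²=81/4
Σ(x-μ)² = 399/2
σ² = (399/2)/6 = 133/4

σ = √(133/4) ≈ 5.7663


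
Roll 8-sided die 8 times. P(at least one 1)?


P(no 1)^8 = (7/8)^8 = 5764801/16777216
P(≥1) = 1 - 5764801/16777216 = 11012415/16777216

P = 11012415/16777216 ≈ 65.64%


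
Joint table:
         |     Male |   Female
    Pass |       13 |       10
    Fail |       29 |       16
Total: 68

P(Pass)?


P(Pass) = (13+10)/68 = 23/68

P(Pass) = 23/68 ≈ 33.82%


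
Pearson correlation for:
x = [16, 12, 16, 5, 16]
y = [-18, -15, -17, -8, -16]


n=5, Σx=65, Σy=-74, Σxy=-1036, Σx²=937, Σy²=1158
r = (5×(-1036) - 65×(-74))/√((5×937 - 65²)(5×1158 - (-74)²))
= -370/√(460×314) = -370/√144440 ≈ -370/380.0526 ≈ -0.9735

r ≈ -0.9735


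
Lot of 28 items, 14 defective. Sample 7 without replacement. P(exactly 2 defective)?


Hypergeometric: C(14,2)×C(14,5)/C(28,7)
= 91×2002/1184040 = 637/4140

P(X=2) = 637/4140 ≈ 15.39%


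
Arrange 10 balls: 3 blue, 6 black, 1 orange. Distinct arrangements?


10!/(3!×6!×1!) = 840

840


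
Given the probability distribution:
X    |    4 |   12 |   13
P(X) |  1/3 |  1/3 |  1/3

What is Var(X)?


E[X] = 29/3
E[X²] = 329/3
Var(X) = E[X²] - (E[X])² = 329/3 - 841/9 = 146/9

Var(X) = 146/9 ≈ 16.2222


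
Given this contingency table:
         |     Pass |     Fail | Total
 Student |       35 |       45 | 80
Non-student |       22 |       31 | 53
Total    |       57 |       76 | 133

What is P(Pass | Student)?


P(Pass | Student) = 35/(35+45) = 35/80 = 7/16

P(Pass|Student) = 7/16 ≈ 43.75%


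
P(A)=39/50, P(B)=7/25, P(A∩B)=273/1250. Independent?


P(A)×P(B) = 273/1250
P(A∩B) = 273/1250
Equal ✓ → Independent

Yes, independent


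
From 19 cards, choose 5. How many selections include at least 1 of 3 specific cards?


Complement: C(19,5) - C(16,5) = 11628 - 4368 = 7260

7260


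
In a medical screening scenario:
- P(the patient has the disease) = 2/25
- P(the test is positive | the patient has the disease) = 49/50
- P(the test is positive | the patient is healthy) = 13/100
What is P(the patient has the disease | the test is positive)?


Using Bayes' theorem:
P(A|B) = P(B|A)·P(A) / P(B)

P(the test is positive) = 49/50 × 2/25 + 13/100 × 23/25
= 49/625 + 299/2500 = 99/500

P(the patient has the disease|the test is positive) = (49/625) / (99/500) = 196/495

P(the patient has the disease|the test is positive) = 196/495 ≈ 39.60%
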